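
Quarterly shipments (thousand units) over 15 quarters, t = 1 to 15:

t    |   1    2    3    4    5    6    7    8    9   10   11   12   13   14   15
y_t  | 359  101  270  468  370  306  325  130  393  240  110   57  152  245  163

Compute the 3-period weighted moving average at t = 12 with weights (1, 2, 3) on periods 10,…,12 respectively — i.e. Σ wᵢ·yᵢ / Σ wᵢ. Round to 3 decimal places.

105.167

Weighted sum: 1·240 + 2·110 + 3·57 = 240 + 220 + 171 = 631
Weight total: 1 + 2 + 3 = 6
WMA = 631 / 6 = 105.167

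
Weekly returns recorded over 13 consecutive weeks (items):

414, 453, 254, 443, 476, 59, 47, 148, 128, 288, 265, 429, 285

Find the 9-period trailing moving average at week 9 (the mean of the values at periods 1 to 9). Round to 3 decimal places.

Sum of periods 1–9: 414 + 453 + 254 + 443 + 476 + 59 + 47 + 148 + 128 = 2422
Divide by 9: 2422 / 9 = 269.111

269.111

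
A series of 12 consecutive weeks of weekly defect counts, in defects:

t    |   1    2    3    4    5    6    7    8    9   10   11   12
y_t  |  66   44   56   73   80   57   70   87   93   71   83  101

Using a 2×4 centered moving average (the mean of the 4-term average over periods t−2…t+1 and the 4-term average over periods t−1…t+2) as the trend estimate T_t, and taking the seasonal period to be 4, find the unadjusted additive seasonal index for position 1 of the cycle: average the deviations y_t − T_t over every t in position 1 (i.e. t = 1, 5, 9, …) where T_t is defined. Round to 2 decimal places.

11.44

Season position 1 occurs at t = 5, 9 (where T_t is defined).
t=5: T_5 = 68.2500; y_5 − T_5 = 80 − 68.2500 = 11.7500
t=9: T_9 = 81.8750; y_9 − T_9 = 93 − 81.8750 = 11.1250
Mean deviation: (11.7500 + 11.1250) / 2 = 11.44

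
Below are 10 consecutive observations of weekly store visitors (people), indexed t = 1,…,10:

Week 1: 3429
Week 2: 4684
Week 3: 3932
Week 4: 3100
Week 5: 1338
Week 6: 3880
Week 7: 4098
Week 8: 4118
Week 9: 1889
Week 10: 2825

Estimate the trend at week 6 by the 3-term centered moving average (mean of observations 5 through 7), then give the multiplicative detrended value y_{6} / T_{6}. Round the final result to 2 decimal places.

Trend T_6 = (1338 + 3880 + 4098) / 3 = 9316/3 = 3105.3333
Ratio to trend: 3880 / 3105.3333 = 1.25

1.25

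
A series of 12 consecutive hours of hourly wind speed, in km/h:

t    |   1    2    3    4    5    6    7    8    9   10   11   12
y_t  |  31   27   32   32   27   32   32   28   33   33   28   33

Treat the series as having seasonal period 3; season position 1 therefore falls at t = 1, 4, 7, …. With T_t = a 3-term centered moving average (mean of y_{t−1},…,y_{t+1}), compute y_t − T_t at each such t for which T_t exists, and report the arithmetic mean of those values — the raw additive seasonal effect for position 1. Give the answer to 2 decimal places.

Season position 1 occurs at t = 4, 7, 10 (where T_t is defined).
t=4: T_4 = 30.3333; y_4 − T_4 = 32 − 30.3333 = 1.6667
t=7: T_7 = 30.6667; y_7 − T_7 = 32 − 30.6667 = 1.3333
t=10: T_10 = 31.3333; y_10 − T_10 = 33 − 31.3333 = 1.6667
Mean deviation: (1.6667 + 1.3333 + 1.6667) / 3 = 1.56

1.56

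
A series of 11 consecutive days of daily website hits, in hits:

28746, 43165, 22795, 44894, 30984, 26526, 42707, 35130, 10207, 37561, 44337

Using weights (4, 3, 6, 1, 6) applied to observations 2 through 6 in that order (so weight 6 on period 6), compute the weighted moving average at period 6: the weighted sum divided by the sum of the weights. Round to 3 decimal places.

Weighted sum: 4·43165 + 3·22795 + 6·44894 + 1·30984 + 6·26526 = 172660 + 68385 + 269364 + 30984 + 159156 = 700549
Weight total: 4 + 3 + 6 + 1 + 6 = 20
WMA = 700549 / 20 = 35027.450

35027.450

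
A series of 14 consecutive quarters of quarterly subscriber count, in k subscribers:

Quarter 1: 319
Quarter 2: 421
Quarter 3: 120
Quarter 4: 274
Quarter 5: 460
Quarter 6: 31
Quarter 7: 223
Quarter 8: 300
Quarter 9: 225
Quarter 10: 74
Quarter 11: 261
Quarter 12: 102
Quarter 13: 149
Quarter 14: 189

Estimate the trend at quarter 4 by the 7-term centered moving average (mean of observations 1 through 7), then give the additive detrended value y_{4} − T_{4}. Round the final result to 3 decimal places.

Trend T_4 = (319 + 421 + 120 + 274 + 460 + 31 + 223) / 7 = 1848/7 = 264.00000
Detrended value: 274 − 264.00000 = 10.000

10.000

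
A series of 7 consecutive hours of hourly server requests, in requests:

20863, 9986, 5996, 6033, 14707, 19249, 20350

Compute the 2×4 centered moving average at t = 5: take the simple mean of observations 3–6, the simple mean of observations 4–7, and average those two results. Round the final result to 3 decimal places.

Sum over 3–6: 5996 + 6033 + 14707 + 19249 = 45985
Sum over 4–7: 6033 + 14707 + 19249 + 20350 = 60339
CMA at t=5 = (45985 + 60339) / (2·4) = 106324 / 8 = 13290.500

13290.500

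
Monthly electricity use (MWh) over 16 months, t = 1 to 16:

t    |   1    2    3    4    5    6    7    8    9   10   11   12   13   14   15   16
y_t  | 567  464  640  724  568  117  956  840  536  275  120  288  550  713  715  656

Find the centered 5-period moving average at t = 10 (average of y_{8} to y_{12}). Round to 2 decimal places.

411.80

Sum of periods 8–12: 840 + 536 + 275 + 120 + 288 = 2059
Divide by 5: 2059 / 5 = 411.80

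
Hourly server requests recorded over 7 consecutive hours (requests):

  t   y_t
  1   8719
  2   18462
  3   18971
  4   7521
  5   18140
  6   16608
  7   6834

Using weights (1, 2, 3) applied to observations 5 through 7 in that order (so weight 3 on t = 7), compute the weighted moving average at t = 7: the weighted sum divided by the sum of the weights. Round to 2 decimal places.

Weighted sum: 1·18140 + 2·16608 + 3·6834 = 18140 + 33216 + 20502 = 71858
Weight total: 1 + 2 + 3 = 6
WMA = 71858 / 6 = 11976.33

11976.33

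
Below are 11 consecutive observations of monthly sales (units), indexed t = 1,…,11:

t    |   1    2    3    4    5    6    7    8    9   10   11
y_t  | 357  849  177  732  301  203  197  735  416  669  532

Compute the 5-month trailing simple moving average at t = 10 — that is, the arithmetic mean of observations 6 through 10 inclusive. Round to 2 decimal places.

444.00

Sum of periods 6–10: 203 + 197 + 735 + 416 + 669 = 2220
Divide by 5: 2220 / 5 = 444.00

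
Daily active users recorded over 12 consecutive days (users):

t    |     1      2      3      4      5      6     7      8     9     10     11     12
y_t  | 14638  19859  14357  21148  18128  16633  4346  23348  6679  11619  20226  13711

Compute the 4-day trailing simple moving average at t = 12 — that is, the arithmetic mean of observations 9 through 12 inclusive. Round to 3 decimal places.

13058.750

Sum of periods 9–12: 6679 + 11619 + 20226 + 13711 = 52235
Divide by 4: 52235 / 4 = 13058.750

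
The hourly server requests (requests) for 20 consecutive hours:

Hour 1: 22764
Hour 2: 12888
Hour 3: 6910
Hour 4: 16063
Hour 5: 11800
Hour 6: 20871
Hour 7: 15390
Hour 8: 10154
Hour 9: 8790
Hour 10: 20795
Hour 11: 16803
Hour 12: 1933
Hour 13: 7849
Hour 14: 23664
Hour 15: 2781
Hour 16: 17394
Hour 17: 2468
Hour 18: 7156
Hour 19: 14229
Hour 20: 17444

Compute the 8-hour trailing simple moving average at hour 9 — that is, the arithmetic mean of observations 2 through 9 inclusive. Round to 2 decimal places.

12858.25

Sum of periods 2–9: 12888 + 6910 + 16063 + 11800 + 20871 + 15390 + 10154 + 8790 = 102866
Divide by 8: 102866 / 8 = 12858.25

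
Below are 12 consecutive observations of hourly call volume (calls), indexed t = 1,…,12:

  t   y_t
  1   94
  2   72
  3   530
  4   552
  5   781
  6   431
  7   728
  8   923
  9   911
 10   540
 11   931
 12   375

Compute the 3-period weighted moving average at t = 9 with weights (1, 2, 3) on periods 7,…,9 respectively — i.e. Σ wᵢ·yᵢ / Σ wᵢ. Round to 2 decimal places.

Weighted sum: 1·728 + 2·923 + 3·911 = 728 + 1846 + 2733 = 5307
Weight total: 1 + 2 + 3 = 6
WMA = 5307 / 6 = 884.50

884.50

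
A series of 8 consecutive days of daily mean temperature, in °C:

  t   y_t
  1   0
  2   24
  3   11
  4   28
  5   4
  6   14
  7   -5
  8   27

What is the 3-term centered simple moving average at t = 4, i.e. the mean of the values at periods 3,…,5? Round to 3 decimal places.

14.333

Sum of periods 3–5: 11 + 28 + 4 = 43
Divide by 3: 43 / 3 = 14.333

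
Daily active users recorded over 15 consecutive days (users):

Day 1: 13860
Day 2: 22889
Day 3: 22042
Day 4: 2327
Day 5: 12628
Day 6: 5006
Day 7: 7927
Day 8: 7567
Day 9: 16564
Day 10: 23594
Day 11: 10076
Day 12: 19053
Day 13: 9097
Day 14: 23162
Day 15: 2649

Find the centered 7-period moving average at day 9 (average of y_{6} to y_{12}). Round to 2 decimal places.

Sum of periods 6–12: 5006 + 7927 + 7567 + 16564 + 23594 + 10076 + 19053 = 89787
Divide by 7: 89787 / 7 = 12826.71

12826.71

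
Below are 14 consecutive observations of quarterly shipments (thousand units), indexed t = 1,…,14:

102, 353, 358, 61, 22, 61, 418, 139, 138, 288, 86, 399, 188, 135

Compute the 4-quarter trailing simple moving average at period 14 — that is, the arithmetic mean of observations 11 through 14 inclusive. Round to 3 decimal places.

Sum of periods 11–14: 86 + 399 + 188 + 135 = 808
Divide by 4: 808 / 4 = 202.000

202.000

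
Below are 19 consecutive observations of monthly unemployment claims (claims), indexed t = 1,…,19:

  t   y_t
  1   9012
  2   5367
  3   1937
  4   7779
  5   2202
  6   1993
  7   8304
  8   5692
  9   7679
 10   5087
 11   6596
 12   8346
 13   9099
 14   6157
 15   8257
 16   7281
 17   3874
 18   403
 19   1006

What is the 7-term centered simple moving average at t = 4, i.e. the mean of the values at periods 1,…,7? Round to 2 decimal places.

Sum of periods 1–7: 9012 + 5367 + 1937 + 7779 + 2202 + 1993 + 8304 = 36594
Divide by 7: 36594 / 7 = 5227.71

5227.71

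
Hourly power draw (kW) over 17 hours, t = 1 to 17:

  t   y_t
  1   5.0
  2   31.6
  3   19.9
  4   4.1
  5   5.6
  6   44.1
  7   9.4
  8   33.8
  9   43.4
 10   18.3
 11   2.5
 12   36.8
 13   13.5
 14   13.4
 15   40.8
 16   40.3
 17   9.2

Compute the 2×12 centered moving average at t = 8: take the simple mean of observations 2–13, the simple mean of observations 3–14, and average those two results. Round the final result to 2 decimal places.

21.16

Sum over 2–13: 31.6 + 19.9 + 4.1 + 5.6 + 44.1 + 9.4 + 33.8 + 43.4 + 18.3 + 2.5 + 36.8 + 13.5 = 263.0
Sum over 3–14: 19.9 + 4.1 + 5.6 + 44.1 + 9.4 + 33.8 + 43.4 + 18.3 + 2.5 + 36.8 + 13.5 + 13.4 = 244.8
CMA at t=8 = (263.0 + 244.8) / (2·12) = 507.8 / 24 = 21.16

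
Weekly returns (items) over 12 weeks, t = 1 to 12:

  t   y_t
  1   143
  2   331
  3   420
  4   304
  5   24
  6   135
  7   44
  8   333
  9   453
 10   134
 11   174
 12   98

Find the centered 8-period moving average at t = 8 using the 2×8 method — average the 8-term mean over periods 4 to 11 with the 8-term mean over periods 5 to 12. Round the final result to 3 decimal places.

187.250

Sum over 4–11: 304 + 24 + 135 + 44 + 333 + 453 + 134 + 174 = 1601
Sum over 5–12: 24 + 135 + 44 + 333 + 453 + 134 + 174 + 98 = 1395
CMA at t=8 = (1601 + 1395) / (2·8) = 2996 / 16 = 187.250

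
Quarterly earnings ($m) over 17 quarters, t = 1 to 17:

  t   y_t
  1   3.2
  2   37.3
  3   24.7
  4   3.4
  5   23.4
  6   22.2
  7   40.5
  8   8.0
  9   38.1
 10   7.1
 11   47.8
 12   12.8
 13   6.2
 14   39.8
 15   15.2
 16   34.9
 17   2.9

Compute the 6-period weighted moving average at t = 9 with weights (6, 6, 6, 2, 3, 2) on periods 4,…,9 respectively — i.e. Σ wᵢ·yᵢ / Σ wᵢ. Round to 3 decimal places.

19.008

Weighted sum: 6·3.4 + 6·23.4 + 6·22.2 + 2·40.5 + 3·8.0 + 2·38.1 = 20.4 + 140.4 + 133.2 + 81.0 + 24.0 + 76.2 = 475.2
Weight total: 6 + 6 + 6 + 2 + 3 + 2 = 25
WMA = 475.2 / 25 = 19.008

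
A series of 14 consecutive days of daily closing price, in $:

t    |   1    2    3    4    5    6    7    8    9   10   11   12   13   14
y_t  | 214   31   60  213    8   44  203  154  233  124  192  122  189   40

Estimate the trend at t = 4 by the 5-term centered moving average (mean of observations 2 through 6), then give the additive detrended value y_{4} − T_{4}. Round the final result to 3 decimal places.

Trend T_4 = (31 + 60 + 213 + 8 + 44) / 5 = 356/5 = 71.20000
Detrended value: 213 − 71.20000 = 141.800

141.800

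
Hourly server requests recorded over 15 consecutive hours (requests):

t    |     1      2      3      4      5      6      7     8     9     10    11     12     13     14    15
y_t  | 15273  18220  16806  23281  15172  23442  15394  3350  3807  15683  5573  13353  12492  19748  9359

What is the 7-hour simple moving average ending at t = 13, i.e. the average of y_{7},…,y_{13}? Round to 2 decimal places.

9950.29

Sum of periods 7–13: 15394 + 3350 + 3807 + 15683 + 5573 + 13353 + 12492 = 69652
Divide by 7: 69652 / 7 = 9950.29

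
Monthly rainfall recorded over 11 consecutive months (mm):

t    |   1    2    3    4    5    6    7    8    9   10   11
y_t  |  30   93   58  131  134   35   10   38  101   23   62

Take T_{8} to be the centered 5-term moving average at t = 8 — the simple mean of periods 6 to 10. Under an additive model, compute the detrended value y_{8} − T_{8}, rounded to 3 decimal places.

-3.400

Trend T_8 = (35 + 10 + 38 + 101 + 23) / 5 = 207/5 = 41.40000
Detrended value: 38 − 41.40000 = -3.400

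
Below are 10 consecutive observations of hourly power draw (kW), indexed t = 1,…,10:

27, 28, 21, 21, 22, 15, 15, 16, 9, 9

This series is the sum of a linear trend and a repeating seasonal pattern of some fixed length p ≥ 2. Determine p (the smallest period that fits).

3

First differences y_{t+1} − y_t: 1, -7, 0, 1, -7, 0, 1, -7, …
The difference pattern repeats every 3 terms and not for any smaller step, so p = 3.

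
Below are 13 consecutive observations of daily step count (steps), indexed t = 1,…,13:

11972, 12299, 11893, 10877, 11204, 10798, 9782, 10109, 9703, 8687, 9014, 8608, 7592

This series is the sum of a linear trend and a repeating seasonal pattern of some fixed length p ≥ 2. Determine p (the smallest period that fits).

First differences y_{t+1} − y_t: 327, -406, -1016, 327, -406, -1016, 327, -406, …
The difference pattern repeats every 3 terms and not for any smaller step, so p = 3.

3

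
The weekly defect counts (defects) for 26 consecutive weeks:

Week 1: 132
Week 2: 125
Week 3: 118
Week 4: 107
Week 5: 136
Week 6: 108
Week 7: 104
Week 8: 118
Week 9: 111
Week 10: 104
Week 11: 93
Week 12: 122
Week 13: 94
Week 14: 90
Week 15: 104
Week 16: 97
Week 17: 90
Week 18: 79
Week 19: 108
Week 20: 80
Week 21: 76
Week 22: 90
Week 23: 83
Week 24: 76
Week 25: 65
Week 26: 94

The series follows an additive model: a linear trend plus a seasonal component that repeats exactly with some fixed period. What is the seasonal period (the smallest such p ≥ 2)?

7

First differences y_{t+1} − y_t: -7, -7, -11, 29, -28, -4, 14, -7, -7, -11, 29, -28, -4, 14, -7, -7, …
The difference pattern repeats every 7 terms and not for any smaller step, so p = 7.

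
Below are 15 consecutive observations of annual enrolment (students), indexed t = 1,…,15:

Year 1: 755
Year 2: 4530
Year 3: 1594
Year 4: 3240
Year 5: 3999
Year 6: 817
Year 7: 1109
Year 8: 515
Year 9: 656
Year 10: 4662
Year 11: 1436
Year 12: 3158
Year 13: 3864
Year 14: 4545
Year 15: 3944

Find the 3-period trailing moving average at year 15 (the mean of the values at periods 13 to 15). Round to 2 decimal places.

Sum of periods 13–15: 3864 + 4545 + 3944 = 12353
Divide by 3: 12353 / 3 = 4117.67

4117.67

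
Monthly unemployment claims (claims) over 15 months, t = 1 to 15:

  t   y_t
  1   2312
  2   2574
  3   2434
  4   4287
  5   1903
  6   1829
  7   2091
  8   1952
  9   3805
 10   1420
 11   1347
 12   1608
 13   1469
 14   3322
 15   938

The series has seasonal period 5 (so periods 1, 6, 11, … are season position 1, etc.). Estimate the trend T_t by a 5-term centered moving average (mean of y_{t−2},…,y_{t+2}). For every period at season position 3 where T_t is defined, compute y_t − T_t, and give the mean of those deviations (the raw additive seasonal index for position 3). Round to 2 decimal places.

-267.73

Season position 3 occurs at t = 3, 8, 13 (where T_t is defined).
t=3: T_3 = 2702.0000; y_3 − T_3 = 2434 − 2702.0000 = -268.0000
t=8: T_8 = 2219.4000; y_8 − T_8 = 1952 − 2219.4000 = -267.4000
t=13: T_13 = 1736.8000; y_13 − T_13 = 1469 − 1736.8000 = -267.8000
Mean deviation: (-268.0000 + -267.4000 + -267.8000) / 3 = -267.73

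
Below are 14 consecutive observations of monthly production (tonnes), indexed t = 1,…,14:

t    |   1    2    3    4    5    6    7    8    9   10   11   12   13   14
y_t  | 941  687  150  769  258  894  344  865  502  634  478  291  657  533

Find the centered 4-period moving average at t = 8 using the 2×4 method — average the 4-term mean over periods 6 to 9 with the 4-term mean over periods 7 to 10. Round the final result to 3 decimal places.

Sum over 6–9: 894 + 344 + 865 + 502 = 2605
Sum over 7–10: 344 + 865 + 502 + 634 = 2345
CMA at t=8 = (2605 + 2345) / (2·4) = 4950 / 8 = 618.750

618.750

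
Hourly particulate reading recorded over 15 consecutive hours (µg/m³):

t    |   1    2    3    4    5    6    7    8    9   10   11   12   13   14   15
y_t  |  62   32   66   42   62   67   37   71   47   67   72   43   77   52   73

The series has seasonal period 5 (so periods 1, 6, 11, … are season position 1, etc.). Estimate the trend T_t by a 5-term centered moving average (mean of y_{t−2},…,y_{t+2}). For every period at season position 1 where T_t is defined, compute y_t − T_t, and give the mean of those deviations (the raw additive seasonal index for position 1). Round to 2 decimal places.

Season position 1 occurs at t = 6, 11 (where T_t is defined).
t=6: T_6 = 55.8000; y_6 − T_6 = 67 − 55.8000 = 11.2000
t=11: T_11 = 61.2000; y_11 − T_11 = 72 − 61.2000 = 10.8000
Mean deviation: (11.2000 + 10.8000) / 2 = 11.00

11.00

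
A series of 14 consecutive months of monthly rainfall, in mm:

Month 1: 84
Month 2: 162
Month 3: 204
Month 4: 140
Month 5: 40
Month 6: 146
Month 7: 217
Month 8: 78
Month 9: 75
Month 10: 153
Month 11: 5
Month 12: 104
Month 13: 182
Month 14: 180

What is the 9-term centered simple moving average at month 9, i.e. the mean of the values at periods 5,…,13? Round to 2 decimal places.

Sum of periods 5–13: 40 + 146 + 217 + 78 + 75 + 153 + 5 + 104 + 182 = 1000
Divide by 9: 1000 / 9 = 111.11

111.11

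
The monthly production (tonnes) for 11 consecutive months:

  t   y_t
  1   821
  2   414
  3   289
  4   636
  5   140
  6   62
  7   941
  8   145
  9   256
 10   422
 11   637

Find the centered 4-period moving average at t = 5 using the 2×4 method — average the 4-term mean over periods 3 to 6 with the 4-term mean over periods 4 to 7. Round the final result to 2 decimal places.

Sum over 3–6: 289 + 636 + 140 + 62 = 1127
Sum over 4–7: 636 + 140 + 62 + 941 = 1779
CMA at t=5 = (1127 + 1779) / (2·4) = 2906 / 8 = 363.25

363.25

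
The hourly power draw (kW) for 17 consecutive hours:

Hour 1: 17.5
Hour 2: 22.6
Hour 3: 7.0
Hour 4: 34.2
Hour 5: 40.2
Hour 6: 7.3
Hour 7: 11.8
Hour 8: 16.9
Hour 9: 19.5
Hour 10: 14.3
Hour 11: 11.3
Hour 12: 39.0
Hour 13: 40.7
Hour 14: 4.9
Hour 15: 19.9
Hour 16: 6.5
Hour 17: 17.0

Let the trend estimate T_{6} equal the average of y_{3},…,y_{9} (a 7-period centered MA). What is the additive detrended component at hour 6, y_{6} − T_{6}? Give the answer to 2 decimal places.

Trend T_6 = (7.0 + 34.2 + 40.2 + 7.3 + 11.8 + 16.9 + 19.5) / 7 = 136.9/7 = 19.5571
Detrended value: 7.3 − 19.5571 = -12.26

-12.26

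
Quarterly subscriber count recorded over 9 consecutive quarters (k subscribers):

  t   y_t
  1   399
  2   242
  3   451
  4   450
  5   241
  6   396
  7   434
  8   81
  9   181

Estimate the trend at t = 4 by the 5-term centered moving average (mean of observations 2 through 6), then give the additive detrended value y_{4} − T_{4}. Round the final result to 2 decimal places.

Trend T_4 = (242 + 451 + 450 + 241 + 396) / 5 = 1780/5 = 356.0000
Detrended value: 450 − 356.0000 = 94.00

94.00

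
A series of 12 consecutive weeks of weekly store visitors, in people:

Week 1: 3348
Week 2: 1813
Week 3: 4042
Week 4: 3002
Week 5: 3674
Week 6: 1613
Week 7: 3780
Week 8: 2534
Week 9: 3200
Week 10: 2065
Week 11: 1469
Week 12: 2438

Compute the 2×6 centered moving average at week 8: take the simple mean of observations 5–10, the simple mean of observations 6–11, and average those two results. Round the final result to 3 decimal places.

2627.250

Sum over 5–10: 3674 + 1613 + 3780 + 2534 + 3200 + 2065 = 16866
Sum over 6–11: 1613 + 3780 + 2534 + 3200 + 2065 + 1469 = 14661
CMA at t=8 = (16866 + 14661) / (2·6) = 31527 / 12 = 2627.250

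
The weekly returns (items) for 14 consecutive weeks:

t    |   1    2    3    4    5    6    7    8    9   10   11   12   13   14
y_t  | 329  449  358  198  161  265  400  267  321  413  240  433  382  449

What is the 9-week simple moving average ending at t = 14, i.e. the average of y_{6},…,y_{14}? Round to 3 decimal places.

Sum of periods 6–14: 265 + 400 + 267 + 321 + 413 + 240 + 433 + 382 + 449 = 3170
Divide by 9: 3170 / 9 = 352.222

352.222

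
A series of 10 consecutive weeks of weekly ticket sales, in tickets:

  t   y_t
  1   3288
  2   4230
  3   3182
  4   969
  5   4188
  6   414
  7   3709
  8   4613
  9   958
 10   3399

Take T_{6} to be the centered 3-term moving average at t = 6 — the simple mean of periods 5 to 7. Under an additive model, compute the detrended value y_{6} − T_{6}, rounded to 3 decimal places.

Trend T_6 = (4188 + 414 + 3709) / 3 = 8311/3 = 2770.33333
Detrended value: 414 − 2770.33333 = -2356.333

-2356.333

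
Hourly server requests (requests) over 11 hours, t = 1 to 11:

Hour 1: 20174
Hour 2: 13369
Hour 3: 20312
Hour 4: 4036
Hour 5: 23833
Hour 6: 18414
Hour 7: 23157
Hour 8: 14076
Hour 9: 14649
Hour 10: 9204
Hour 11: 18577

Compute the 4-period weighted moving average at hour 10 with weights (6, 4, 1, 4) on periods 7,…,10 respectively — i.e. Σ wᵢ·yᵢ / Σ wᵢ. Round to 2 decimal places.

Weighted sum: 6·23157 + 4·14076 + 1·14649 + 4·9204 = 138942 + 56304 + 14649 + 36816 = 246711
Weight total: 6 + 4 + 1 + 4 = 15
WMA = 246711 / 15 = 16447.40

16447.40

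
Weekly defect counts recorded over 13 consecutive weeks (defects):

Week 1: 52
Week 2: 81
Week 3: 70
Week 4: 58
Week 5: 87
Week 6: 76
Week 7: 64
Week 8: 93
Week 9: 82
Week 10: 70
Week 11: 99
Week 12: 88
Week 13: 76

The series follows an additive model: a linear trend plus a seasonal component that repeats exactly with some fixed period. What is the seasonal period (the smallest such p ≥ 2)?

3

First differences y_{t+1} − y_t: 29, -11, -12, 29, -11, -12, 29, -11, …
The difference pattern repeats every 3 terms and not for any smaller step, so p = 3.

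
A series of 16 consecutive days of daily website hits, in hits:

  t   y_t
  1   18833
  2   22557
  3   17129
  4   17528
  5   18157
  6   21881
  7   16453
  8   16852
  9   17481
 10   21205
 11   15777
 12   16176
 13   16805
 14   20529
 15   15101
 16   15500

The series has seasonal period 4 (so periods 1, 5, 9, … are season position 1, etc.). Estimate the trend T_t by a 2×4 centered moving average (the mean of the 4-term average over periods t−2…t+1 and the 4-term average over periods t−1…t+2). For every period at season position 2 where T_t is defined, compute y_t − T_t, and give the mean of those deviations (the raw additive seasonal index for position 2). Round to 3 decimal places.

3460.750

Season position 2 occurs at t = 6, 10, 14 (where T_t is defined).
t=6: T_6 = 18420.25000; y_6 − T_6 = 21881 − 18420.25000 = 3460.75000
t=10: T_10 = 17744.25000; y_10 − T_10 = 21205 − 17744.25000 = 3460.75000
t=14: T_14 = 17068.25000; y_14 − T_14 = 20529 − 17068.25000 = 3460.75000
Mean deviation: (3460.75000 + 3460.75000 + 3460.75000) / 3 = 3460.750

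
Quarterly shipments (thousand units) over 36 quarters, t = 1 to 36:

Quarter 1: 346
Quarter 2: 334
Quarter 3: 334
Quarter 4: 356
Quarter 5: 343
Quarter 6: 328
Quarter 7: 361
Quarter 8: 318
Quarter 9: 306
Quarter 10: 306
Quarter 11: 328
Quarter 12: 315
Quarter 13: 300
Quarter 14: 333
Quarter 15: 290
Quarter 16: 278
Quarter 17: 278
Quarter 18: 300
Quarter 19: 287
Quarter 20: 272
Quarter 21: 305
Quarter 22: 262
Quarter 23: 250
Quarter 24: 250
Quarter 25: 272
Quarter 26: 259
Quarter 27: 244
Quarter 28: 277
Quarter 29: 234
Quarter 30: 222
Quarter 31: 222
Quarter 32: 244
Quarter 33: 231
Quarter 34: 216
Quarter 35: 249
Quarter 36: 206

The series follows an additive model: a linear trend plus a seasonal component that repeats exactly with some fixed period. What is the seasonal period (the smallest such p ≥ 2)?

7

First differences y_{t+1} − y_t: -12, 0, 22, -13, -15, 33, -43, -12, 0, 22, -13, -15, 33, -43, -12, 0, …
The difference pattern repeats every 7 terms and not for any smaller step, so p = 7.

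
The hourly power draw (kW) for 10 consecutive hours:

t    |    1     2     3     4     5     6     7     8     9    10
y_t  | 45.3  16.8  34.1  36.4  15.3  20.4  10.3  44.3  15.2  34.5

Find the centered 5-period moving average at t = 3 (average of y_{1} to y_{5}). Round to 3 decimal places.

29.580

Sum of periods 1–5: 45.3 + 16.8 + 34.1 + 36.4 + 15.3 = 147.9
Divide by 5: 147.9 / 5 = 29.580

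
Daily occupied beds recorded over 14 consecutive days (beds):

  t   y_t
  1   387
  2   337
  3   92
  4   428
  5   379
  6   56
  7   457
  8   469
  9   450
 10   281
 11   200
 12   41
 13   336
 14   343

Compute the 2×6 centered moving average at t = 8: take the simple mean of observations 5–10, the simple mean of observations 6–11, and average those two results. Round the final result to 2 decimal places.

333.75

Sum over 5–10: 379 + 56 + 457 + 469 + 450 + 281 = 2092
Sum over 6–11: 56 + 457 + 469 + 450 + 281 + 200 = 1913
CMA at t=8 = (2092 + 1913) / (2·6) = 4005 / 12 = 333.75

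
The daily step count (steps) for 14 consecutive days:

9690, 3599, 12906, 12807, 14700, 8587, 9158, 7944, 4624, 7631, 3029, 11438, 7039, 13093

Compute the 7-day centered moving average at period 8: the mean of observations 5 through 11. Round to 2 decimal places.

7953.29

Sum of periods 5–11: 14700 + 8587 + 9158 + 7944 + 4624 + 7631 + 3029 = 55673
Divide by 7: 55673 / 7 = 7953.29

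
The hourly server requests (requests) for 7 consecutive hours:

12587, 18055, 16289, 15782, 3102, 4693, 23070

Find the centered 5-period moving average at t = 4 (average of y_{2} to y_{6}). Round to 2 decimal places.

11584.20

Sum of periods 2–6: 18055 + 16289 + 15782 + 3102 + 4693 = 57921
Divide by 5: 57921 / 5 = 11584.20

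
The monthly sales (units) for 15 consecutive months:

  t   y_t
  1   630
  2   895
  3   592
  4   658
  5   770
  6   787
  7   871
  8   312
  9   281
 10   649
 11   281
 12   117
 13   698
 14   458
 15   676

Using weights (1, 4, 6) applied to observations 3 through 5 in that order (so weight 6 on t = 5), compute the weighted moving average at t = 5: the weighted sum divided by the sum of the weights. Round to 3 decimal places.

Weighted sum: 1·592 + 4·658 + 6·770 = 592 + 2632 + 4620 = 7844
Weight total: 1 + 4 + 6 = 11
WMA = 7844 / 11 = 713.091

713.091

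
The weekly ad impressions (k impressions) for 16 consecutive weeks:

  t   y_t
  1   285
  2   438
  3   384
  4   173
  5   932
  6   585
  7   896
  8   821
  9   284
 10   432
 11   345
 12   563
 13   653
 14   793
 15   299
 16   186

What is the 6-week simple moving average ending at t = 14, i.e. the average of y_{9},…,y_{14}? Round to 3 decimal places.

Sum of periods 9–14: 284 + 432 + 345 + 563 + 653 + 793 = 3070
Divide by 6: 3070 / 6 = 511.667

511.667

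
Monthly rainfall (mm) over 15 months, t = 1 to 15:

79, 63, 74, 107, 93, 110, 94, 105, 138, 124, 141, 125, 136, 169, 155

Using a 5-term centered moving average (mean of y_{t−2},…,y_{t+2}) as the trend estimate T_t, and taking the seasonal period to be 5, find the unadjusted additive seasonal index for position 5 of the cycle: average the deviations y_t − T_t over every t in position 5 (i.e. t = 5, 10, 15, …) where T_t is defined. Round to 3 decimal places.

-2.600

Season position 5 occurs at t = 5, 10 (where T_t is defined).
t=5: T_5 = 95.60000; y_5 − T_5 = 93 − 95.60000 = -2.60000
t=10: T_10 = 126.60000; y_10 − T_10 = 124 − 126.60000 = -2.60000
Mean deviation: (-2.60000 + -2.60000) / 2 = -2.600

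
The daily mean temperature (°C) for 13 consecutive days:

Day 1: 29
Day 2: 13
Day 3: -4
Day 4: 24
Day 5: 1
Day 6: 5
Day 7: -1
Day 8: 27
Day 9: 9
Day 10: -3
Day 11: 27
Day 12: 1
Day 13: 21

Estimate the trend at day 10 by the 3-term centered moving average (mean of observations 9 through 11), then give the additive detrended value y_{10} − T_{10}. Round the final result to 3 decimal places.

Trend T_10 = (9 + (-3) + 27) / 3 = 33/3 = 11.00000
Detrended value: -3 − 11.00000 = -14.000

-14.000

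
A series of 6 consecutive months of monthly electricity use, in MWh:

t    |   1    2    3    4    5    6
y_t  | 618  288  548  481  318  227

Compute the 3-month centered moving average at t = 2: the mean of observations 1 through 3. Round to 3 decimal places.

484.667

Sum of periods 1–3: 618 + 288 + 548 = 1454
Divide by 3: 1454 / 3 = 484.667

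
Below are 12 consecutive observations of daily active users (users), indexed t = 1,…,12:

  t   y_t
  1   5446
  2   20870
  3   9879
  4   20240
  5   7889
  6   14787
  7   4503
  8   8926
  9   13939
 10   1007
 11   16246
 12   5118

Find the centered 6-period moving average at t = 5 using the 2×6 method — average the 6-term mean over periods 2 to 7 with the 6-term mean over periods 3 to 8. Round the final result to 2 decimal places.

Sum over 2–7: 20870 + 9879 + 20240 + 7889 + 14787 + 4503 = 78168
Sum over 3–8: 9879 + 20240 + 7889 + 14787 + 4503 + 8926 = 66224
CMA at t=5 = (78168 + 66224) / (2·6) = 144392 / 12 = 12032.67

12032.67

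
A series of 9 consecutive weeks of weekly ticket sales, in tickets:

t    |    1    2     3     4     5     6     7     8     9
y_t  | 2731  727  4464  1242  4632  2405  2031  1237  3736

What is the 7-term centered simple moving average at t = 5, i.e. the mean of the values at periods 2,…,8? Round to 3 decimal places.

2391.143

Sum of periods 2–8: 727 + 4464 + 1242 + 4632 + 2405 + 2031 + 1237 = 16738
Divide by 7: 16738 / 7 = 2391.143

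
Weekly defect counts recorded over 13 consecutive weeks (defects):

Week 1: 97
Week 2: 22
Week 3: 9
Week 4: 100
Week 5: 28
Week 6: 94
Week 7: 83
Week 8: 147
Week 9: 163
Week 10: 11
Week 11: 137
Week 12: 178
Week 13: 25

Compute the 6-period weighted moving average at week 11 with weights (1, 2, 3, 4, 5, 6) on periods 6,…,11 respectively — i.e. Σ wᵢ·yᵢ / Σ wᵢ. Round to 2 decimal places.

106.19

Weighted sum: 1·94 + 2·83 + 3·147 + 4·163 + 5·11 + 6·137 = 94 + 166 + 441 + 652 + 55 + 822 = 2230
Weight total: 1 + 2 + 3 + 4 + 5 + 6 = 21
WMA = 2230 / 21 = 106.19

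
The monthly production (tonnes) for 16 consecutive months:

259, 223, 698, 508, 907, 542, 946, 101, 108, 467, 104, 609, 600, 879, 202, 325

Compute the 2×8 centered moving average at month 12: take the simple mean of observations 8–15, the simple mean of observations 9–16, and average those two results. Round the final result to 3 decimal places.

397.750

Sum over 8–15: 101 + 108 + 467 + 104 + 609 + 600 + 879 + 202 = 3070
Sum over 9–16: 108 + 467 + 104 + 609 + 600 + 879 + 202 + 325 = 3294
CMA at t=12 = (3070 + 3294) / (2·8) = 6364 / 16 = 397.750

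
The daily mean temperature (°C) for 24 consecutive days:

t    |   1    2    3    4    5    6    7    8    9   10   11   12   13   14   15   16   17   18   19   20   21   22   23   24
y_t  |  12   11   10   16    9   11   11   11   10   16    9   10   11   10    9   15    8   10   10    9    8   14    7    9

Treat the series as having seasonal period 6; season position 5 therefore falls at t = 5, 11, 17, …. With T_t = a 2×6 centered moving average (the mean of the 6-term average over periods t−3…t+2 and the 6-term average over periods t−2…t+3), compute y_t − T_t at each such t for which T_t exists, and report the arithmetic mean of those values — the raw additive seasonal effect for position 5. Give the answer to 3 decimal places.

Season position 5 occurs at t = 5, 11, 17 (where T_t is defined).
t=5: T_5 = 11.33333; y_5 − T_5 = 9 − 11.33333 = -2.33333
t=11: T_11 = 11.08333; y_11 − T_11 = 9 − 11.08333 = -2.08333
t=17: T_17 = 10.25000; y_17 − T_17 = 8 − 10.25000 = -2.25000
Mean deviation: (-2.33333 + -2.08333 + -2.25000) / 3 = -2.222

-2.222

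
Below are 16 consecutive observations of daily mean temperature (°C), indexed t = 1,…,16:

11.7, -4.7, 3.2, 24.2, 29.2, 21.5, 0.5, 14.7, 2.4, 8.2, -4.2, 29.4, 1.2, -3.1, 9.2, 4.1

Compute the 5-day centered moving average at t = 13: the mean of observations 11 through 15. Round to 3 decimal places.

6.500

Sum of periods 11–15: (-4.2) + 29.4 + 1.2 + (-3.1) + 9.2 = 32.5
Divide by 5: 32.5 / 5 = 6.500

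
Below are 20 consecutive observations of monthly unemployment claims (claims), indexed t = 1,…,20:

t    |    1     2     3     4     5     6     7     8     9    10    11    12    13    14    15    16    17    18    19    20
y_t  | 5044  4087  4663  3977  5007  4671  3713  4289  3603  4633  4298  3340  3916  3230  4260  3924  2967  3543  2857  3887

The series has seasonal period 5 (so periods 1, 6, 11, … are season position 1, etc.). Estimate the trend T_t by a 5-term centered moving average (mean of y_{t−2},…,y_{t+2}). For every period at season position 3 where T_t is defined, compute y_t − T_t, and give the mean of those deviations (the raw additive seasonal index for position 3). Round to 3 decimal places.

Season position 3 occurs at t = 3, 8, 13, 18 (where T_t is defined).
t=3: T_3 = 4555.60000; y_3 − T_3 = 4663 − 4555.60000 = 107.40000
t=8: T_8 = 4181.80000; y_8 − T_8 = 4289 − 4181.80000 = 107.20000
t=13: T_13 = 3808.80000; y_13 − T_13 = 3916 − 3808.80000 = 107.20000
t=18: T_18 = 3435.60000; y_18 − T_18 = 3543 − 3435.60000 = 107.40000
Mean deviation: (107.40000 + 107.20000 + 107.20000 + 107.40000) / 4 = 107.300

107.300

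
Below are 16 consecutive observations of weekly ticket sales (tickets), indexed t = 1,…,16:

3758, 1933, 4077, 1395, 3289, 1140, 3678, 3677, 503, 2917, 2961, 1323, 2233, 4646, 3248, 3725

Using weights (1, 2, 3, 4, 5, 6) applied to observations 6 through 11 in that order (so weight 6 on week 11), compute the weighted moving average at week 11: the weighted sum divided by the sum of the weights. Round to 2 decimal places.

2566.19

Weighted sum: 1·1140 + 2·3678 + 3·3677 + 4·503 + 5·2917 + 6·2961 = 1140 + 7356 + 11031 + 2012 + 14585 + 17766 = 53890
Weight total: 1 + 2 + 3 + 4 + 5 + 6 = 21
WMA = 53890 / 21 = 2566.19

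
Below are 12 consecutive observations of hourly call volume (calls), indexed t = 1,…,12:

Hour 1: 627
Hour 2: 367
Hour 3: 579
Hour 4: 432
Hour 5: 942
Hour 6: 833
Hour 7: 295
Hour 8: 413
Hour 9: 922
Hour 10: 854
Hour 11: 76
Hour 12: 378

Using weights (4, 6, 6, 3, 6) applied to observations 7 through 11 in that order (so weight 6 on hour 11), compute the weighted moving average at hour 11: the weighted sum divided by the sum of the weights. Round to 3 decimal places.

488.320

Weighted sum: 4·295 + 6·413 + 6·922 + 3·854 + 6·76 = 1180 + 2478 + 5532 + 2562 + 456 = 12208
Weight total: 4 + 6 + 6 + 3 + 6 = 25
WMA = 12208 / 25 = 488.320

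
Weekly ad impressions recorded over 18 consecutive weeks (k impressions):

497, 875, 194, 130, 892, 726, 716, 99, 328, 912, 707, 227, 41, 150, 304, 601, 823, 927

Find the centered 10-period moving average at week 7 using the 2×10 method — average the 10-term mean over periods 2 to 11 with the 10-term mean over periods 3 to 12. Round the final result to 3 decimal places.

525.500

Sum over 2–11: 875 + 194 + 130 + 892 + 726 + 716 + 99 + 328 + 912 + 707 = 5579
Sum over 3–12: 194 + 130 + 892 + 726 + 716 + 99 + 328 + 912 + 707 + 227 = 4931
CMA at t=7 = (5579 + 4931) / (2·10) = 10510 / 20 = 525.500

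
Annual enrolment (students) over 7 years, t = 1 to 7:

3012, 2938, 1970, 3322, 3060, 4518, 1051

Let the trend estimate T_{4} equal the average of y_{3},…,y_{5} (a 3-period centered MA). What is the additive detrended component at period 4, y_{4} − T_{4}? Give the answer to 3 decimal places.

538.000

Trend T_4 = (1970 + 3322 + 3060) / 3 = 8352/3 = 2784.00000
Detrended value: 3322 − 2784.00000 = 538.000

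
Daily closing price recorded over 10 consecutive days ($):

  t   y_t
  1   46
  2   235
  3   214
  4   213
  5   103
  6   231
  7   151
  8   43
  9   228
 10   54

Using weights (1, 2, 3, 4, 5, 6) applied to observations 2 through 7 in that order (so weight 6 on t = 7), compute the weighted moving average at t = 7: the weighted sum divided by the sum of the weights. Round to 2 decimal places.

Weighted sum: 1·235 + 2·214 + 3·213 + 4·103 + 5·231 + 6·151 = 235 + 428 + 639 + 412 + 1155 + 906 = 3775
Weight total: 1 + 2 + 3 + 4 + 5 + 6 = 21
WMA = 3775 / 21 = 179.76

179.76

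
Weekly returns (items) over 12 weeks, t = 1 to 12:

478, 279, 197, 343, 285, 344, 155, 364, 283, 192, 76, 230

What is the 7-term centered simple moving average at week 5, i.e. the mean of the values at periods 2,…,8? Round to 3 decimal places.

281.000

Sum of periods 2–8: 279 + 197 + 343 + 285 + 344 + 155 + 364 = 1967
Divide by 7: 1967 / 7 = 281.000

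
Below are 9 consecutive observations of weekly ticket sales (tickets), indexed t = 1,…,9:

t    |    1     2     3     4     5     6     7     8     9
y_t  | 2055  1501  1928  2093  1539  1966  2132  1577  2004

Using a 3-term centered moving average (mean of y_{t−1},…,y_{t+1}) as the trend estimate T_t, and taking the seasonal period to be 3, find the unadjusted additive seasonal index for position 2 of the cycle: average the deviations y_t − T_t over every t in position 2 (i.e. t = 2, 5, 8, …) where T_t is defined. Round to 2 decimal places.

Season position 2 occurs at t = 2, 5, 8 (where T_t is defined).
t=2: T_2 = 1828.0000; y_2 − T_2 = 1501 − 1828.0000 = -327.0000
t=5: T_5 = 1866.0000; y_5 − T_5 = 1539 − 1866.0000 = -327.0000
t=8: T_8 = 1904.3333; y_8 − T_8 = 1577 − 1904.3333 = -327.3333
Mean deviation: (-327.0000 + -327.0000 + -327.3333) / 3 = -327.11

-327.11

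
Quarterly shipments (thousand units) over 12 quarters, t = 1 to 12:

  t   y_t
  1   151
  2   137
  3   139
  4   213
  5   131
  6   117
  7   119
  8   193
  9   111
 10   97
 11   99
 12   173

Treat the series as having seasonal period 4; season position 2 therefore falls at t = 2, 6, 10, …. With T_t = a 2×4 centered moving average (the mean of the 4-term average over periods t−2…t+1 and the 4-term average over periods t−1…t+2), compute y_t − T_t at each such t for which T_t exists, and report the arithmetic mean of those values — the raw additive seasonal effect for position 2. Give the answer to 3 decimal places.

Season position 2 occurs at t = 6, 10 (where T_t is defined).
t=6: T_6 = 142.50000; y_6 − T_6 = 117 − 142.50000 = -25.50000
t=10: T_10 = 122.50000; y_10 − T_10 = 97 − 122.50000 = -25.50000
Mean deviation: (-25.50000 + -25.50000) / 2 = -25.500

-25.500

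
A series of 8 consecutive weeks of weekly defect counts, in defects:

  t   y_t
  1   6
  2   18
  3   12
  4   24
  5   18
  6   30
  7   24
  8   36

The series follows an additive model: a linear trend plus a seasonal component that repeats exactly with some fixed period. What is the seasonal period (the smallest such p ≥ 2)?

2

First differences y_{t+1} − y_t: 12, -6, 12, -6, 12, -6, …
The difference pattern repeats every 2 terms and not for any smaller step, so p = 2.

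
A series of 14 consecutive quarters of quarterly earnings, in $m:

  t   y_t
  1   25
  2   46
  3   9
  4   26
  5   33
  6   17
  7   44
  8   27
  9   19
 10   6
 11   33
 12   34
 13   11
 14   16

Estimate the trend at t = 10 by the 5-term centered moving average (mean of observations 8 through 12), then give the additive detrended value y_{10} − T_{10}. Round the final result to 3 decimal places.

-17.800

Trend T_10 = (27 + 19 + 6 + 33 + 34) / 5 = 119/5 = 23.80000
Detrended value: 6 − 23.80000 = -17.800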